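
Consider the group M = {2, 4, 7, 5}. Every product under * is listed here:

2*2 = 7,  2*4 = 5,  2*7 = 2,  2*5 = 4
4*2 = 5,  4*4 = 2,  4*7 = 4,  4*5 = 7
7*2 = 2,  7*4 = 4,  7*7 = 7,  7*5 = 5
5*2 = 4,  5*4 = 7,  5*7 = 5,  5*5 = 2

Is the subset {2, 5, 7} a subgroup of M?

No

5*2 = 4, which is not in {2, 5, 7}.
The subset is not closed under *, so it is not a subgroup.
(Structurally, M here is isomorphic to the cyclic group Z_4.)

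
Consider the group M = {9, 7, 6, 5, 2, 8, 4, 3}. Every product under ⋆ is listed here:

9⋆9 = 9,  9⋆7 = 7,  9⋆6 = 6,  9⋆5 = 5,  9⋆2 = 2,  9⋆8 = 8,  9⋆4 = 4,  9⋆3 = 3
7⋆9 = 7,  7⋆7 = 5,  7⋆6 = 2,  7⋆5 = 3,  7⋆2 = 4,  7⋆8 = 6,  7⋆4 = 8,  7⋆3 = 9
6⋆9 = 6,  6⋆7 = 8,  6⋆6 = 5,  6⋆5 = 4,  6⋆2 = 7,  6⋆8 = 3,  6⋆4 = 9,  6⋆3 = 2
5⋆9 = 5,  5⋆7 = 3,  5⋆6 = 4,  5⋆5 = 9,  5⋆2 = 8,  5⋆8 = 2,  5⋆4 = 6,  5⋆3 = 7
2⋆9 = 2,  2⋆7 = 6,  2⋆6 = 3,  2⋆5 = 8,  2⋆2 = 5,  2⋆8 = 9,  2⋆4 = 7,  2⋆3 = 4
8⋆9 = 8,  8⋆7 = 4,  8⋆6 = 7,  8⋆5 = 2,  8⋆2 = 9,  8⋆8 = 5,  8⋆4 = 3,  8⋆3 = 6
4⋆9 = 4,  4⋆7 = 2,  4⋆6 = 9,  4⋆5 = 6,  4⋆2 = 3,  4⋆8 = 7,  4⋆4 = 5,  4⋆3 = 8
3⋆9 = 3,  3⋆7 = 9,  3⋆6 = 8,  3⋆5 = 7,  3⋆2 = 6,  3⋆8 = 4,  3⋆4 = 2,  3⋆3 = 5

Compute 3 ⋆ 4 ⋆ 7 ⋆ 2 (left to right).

3 ⋆ 4 = 2
2 ⋆ 7 = 6
6 ⋆ 2 = 7

7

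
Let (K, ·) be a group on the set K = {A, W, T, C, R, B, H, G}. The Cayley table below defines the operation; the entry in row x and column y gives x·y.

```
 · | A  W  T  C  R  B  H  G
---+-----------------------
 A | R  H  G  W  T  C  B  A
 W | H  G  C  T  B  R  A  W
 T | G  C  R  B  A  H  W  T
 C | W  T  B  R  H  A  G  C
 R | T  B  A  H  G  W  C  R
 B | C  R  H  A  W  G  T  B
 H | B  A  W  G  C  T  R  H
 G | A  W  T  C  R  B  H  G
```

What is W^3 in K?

W

W^1 = W
W^2 = W·W = G
W^3 = G·W = W
(Structurally, K here is isomorphic to Z_2 x Z_4.)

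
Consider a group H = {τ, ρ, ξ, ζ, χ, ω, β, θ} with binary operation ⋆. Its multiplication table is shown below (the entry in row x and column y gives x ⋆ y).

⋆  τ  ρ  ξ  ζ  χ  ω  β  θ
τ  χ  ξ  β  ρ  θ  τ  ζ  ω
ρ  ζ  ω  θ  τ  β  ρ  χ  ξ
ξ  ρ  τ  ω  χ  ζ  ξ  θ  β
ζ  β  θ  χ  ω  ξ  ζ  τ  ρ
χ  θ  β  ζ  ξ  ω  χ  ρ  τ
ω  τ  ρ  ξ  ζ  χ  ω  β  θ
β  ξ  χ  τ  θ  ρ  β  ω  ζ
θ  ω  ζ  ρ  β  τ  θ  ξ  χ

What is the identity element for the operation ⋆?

ω

The identity e satisfies e ⋆ x = x for all x, so its row in the table reproduces the column headers.
Row ω reads: τ, ρ, ξ, ζ, χ, ω, β, θ — exactly the header order. So ω is the identity.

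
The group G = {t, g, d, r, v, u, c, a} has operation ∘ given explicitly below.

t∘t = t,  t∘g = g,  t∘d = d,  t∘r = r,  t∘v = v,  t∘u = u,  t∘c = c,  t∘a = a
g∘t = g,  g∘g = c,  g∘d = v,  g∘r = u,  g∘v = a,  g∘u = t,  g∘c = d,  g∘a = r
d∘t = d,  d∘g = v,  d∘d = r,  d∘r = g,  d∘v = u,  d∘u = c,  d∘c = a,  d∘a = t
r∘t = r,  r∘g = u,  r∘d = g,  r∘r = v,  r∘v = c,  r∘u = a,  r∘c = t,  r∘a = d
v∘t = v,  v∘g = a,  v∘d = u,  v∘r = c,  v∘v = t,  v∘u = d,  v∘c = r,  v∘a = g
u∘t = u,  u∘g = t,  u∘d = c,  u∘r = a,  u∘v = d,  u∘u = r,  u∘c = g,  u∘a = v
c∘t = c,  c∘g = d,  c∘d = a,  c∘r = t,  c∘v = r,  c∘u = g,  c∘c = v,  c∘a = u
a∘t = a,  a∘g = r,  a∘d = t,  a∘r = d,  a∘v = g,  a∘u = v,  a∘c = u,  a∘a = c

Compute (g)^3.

d

g^1 = g
g^2 = g ∘ g = c
g^3 = c ∘ g = d
(Structurally, G here is isomorphic to the cyclic group Z_8.)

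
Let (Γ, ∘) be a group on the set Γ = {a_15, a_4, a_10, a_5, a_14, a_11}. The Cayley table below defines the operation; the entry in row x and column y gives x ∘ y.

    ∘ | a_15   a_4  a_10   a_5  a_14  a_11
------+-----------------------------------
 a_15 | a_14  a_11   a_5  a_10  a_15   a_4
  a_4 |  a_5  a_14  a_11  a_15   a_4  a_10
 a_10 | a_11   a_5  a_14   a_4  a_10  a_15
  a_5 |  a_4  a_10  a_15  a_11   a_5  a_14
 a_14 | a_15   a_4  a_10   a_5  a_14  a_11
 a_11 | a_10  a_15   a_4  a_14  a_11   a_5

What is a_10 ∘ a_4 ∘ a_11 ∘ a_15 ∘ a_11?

a_4

a_10 ∘ a_4 = a_5
a_5 ∘ a_11 = a_14
a_14 ∘ a_15 = a_15
a_15 ∘ a_11 = a_4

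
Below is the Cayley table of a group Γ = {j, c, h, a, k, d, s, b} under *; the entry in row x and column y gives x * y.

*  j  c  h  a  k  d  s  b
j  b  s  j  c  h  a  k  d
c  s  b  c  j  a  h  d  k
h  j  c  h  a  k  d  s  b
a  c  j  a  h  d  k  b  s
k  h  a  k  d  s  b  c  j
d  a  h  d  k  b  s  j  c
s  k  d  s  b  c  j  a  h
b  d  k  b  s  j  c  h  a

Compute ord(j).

8

The identity element is h (its row matches the header).
j^1 = j
j^2 = j * j = b
j^3 = b * j = d
j^4 = d * j = a
j^5 = a * j = c
j^6 = c * j = s
j^7 = s * j = k
j^8 = k * j = h
The first power of j equal to the identity is j^8, so ord(j) = 8.
(Structurally, Γ here is isomorphic to the cyclic group Z_8.)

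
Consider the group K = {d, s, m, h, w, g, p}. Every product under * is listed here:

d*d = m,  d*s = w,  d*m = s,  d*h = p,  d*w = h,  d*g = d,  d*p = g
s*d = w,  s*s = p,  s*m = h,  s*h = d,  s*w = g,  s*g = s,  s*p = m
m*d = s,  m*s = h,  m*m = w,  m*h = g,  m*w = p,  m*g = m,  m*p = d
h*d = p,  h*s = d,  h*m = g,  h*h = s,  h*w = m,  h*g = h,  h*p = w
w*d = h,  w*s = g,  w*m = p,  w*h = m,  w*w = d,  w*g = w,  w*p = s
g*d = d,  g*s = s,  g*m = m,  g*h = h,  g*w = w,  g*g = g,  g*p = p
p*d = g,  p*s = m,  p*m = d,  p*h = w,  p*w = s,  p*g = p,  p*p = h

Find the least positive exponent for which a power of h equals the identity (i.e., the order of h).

The identity element is g (its row matches the header).
h^1 = h
h^2 = h * h = s
h^3 = s * h = d
h^4 = d * h = p
h^5 = p * h = w
h^6 = w * h = m
h^7 = m * h = g
The first power of h equal to the identity is h^7, so ord(h) = 7.

7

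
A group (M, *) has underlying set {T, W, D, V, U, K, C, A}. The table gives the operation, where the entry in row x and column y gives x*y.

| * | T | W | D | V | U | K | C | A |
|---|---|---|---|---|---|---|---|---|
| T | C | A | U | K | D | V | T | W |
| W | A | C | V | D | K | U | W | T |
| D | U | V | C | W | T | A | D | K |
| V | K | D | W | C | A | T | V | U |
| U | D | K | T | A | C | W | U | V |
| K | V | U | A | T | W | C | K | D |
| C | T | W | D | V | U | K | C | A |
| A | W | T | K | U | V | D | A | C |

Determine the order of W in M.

The identity element is C (its row matches the header).
W^1 = W
W^2 = W*W = C
The first power of W equal to the identity is W^2, so ord(W) = 2.
(Structurally, M here is isomorphic to the elementary abelian group (Z_2)^3.)

2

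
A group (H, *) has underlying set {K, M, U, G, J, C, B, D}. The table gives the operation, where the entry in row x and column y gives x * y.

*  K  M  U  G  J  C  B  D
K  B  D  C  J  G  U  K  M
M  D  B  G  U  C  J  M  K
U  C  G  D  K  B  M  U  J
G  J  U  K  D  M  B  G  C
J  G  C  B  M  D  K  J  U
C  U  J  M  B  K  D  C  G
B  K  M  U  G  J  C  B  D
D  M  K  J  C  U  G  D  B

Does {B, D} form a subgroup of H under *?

{B, D} contains the identity B.
Checking products: every product of two elements of {B, D} (read from the table) lies in {B, D}, so the set is closed.
In a finite group, a nonempty closed subset is a subgroup. So {B, D} ≤ H.

Yes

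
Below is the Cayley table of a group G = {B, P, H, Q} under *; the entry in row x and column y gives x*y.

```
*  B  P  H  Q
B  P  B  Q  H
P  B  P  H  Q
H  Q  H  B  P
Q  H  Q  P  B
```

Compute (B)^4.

P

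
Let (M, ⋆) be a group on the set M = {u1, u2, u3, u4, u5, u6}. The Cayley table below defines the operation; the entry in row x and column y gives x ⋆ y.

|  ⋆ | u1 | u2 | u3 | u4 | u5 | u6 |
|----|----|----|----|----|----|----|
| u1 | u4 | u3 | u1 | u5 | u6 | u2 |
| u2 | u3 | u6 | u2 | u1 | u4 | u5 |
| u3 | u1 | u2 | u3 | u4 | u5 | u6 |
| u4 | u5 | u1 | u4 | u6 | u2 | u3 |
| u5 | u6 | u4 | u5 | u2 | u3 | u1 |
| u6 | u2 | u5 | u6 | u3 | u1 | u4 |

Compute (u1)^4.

u6

u1^1 = u1
u1^2 = u1 ⋆ u1 = u4
u1^3 = u4 ⋆ u1 = u5
u1^4 = u5 ⋆ u1 = u6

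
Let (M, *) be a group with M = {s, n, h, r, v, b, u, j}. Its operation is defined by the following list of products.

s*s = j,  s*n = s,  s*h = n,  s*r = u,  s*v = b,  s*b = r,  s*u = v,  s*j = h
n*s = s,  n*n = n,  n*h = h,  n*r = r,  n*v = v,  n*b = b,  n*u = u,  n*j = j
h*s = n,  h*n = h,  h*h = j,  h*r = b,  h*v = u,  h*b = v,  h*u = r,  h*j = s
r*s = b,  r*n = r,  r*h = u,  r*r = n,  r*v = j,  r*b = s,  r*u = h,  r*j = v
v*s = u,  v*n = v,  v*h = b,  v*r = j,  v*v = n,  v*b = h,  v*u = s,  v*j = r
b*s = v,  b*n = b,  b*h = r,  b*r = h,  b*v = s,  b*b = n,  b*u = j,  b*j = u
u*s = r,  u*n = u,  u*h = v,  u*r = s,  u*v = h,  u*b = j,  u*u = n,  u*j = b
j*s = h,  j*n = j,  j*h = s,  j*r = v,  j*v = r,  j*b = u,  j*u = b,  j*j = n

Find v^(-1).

First locate the identity: row n matches the header, so n is the identity.
Scan row v for n: v * v = n. Hence v^(-1) = v.

v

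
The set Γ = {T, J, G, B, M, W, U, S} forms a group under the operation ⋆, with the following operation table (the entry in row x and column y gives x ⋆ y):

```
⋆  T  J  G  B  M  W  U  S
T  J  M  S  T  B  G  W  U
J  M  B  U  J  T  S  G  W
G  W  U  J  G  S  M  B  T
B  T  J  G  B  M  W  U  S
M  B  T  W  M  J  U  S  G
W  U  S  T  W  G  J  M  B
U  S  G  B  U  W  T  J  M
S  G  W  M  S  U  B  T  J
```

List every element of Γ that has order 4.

{G, M, S, T, U, W}

Identity is B. Compute the order of each non-identity element by repeated multiplication:
  T: T → J → M → B  (order 4)
  J: J → B  (order 2)
  G: G → J → U → B  (order 4)
  M: M → J → T → B  (order 4)
  W: W → J → S → B  (order 4)
  U: U → J → G → B  (order 4)
  S: S → J → W → B  (order 4)
Elements of order 4: {G, M, S, T, U, W}.
(Structurally, Γ here is isomorphic to the quaternion group Q_8.)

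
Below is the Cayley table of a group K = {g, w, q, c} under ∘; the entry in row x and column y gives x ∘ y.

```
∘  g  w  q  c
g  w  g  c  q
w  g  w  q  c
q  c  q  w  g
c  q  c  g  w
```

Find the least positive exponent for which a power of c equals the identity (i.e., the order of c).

The identity element is w (its row matches the header).
c^1 = c
c^2 = c ∘ c = w
The first power of c equal to the identity is c^2, so ord(c) = 2.

2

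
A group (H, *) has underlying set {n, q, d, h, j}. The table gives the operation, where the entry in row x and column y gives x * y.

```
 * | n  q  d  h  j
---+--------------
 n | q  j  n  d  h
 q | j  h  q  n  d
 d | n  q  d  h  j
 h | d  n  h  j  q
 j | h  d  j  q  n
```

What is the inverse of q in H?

j

First locate the identity: row d matches the header, so d is the identity.
Scan row q for d: q * j = d. Hence q^(-1) = j.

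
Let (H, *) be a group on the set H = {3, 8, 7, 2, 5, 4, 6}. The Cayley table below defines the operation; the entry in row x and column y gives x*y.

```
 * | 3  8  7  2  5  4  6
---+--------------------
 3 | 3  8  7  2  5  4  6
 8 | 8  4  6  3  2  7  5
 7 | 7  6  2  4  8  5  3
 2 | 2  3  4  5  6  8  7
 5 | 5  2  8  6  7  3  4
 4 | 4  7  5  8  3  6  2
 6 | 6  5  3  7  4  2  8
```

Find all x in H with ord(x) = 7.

{2, 4, 5, 6, 7, 8}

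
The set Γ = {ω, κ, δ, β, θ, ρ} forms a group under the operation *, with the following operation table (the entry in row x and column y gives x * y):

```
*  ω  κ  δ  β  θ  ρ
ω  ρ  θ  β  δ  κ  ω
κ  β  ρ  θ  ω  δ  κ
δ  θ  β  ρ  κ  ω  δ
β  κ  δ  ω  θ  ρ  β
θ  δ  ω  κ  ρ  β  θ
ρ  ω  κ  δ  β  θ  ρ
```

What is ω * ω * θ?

ω * ω = ρ
ρ * θ = θ
(Structurally, Γ here is isomorphic to the symmetric group S_3.)

θ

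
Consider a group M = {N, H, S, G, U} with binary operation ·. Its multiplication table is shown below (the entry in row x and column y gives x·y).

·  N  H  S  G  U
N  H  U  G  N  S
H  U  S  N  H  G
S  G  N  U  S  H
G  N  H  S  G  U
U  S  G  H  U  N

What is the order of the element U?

The identity element is G (its row matches the header).
U^1 = U
U^2 = U·U = N
U^3 = N·U = S
U^4 = S·U = H
U^5 = H·U = G
The first power of U equal to the identity is U^5, so ord(U) = 5.

5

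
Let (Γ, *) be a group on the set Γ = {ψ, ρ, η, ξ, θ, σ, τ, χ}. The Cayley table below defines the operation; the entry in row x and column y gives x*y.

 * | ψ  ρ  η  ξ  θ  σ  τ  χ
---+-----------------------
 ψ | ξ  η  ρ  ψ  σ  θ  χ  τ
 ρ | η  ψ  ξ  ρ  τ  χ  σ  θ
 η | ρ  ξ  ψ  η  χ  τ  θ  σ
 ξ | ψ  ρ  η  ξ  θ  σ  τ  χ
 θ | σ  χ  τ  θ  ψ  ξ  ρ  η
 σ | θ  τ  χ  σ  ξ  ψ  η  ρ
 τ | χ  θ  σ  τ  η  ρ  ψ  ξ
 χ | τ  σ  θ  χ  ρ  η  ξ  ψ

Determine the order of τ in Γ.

4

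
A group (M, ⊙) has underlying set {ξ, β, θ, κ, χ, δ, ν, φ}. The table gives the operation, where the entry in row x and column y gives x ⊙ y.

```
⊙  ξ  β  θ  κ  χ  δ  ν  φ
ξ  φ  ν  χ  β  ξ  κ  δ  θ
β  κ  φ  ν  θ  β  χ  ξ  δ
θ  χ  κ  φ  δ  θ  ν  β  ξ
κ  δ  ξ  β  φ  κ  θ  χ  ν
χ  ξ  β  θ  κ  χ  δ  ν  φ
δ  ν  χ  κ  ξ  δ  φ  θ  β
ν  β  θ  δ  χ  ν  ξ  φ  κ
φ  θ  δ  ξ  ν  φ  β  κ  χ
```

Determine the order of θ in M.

The identity element is χ (its row matches the header).
θ^1 = θ
θ^2 = θ ⊙ θ = φ
θ^3 = φ ⊙ θ = ξ
θ^4 = ξ ⊙ θ = χ
The first power of θ equal to the identity is θ^4, so ord(θ) = 4.

4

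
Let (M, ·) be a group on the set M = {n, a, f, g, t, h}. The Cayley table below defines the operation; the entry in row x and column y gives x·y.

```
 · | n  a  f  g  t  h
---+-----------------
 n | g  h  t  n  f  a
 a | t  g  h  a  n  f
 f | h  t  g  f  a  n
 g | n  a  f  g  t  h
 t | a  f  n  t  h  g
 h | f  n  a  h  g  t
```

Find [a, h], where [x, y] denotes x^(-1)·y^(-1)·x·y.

t

Identity is g; from the table a^(-1) = a and h^(-1) = t.
a·t = n
n·a = h
h·h = t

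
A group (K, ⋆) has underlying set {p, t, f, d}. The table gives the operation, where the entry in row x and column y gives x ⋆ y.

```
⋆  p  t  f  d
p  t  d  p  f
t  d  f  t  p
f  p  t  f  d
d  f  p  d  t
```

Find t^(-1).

t

First locate the identity: row f matches the header, so f is the identity.
Scan row t for f: t ⋆ t = f. Hence t^(-1) = t.
(Structurally, K here is isomorphic to the cyclic group Z_4.)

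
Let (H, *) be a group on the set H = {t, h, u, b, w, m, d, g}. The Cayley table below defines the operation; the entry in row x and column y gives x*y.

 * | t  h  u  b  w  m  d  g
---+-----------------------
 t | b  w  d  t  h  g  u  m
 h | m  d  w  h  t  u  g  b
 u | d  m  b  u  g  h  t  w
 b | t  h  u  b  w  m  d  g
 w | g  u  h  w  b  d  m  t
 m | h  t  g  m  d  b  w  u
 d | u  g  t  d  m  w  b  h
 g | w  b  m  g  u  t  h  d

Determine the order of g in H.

The identity element is b (its row matches the header).
g^1 = g
g^2 = g*g = d
g^3 = d*g = h
g^4 = h*g = b
The first power of g equal to the identity is g^4, so ord(g) = 4.
(Structurally, H here is isomorphic to the dihedral group D_4.)

4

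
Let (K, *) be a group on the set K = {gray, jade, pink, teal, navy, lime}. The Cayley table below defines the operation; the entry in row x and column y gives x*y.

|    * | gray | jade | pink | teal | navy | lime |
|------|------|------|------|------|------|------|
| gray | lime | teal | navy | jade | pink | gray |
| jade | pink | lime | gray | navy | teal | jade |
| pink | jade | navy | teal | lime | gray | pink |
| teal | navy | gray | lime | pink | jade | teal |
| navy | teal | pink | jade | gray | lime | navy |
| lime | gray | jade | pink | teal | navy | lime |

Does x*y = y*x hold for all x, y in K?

pink*jade = navy but jade*pink = gray.
Since pink and jade do not commute, K is not abelian.

No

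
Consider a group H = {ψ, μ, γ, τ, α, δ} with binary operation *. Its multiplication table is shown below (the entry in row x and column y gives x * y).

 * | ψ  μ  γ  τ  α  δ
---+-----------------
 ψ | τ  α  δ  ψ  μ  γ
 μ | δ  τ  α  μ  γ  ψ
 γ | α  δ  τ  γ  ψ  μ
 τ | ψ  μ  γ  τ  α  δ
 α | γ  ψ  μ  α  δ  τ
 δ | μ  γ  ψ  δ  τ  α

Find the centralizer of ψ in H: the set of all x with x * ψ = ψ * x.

{τ, ψ}

Compare row ψ with column ψ entry by entry.
α * ψ = γ but ψ * α = μ, so α does not.
Collecting the elements that commute with ψ: C(ψ) = {τ, ψ}.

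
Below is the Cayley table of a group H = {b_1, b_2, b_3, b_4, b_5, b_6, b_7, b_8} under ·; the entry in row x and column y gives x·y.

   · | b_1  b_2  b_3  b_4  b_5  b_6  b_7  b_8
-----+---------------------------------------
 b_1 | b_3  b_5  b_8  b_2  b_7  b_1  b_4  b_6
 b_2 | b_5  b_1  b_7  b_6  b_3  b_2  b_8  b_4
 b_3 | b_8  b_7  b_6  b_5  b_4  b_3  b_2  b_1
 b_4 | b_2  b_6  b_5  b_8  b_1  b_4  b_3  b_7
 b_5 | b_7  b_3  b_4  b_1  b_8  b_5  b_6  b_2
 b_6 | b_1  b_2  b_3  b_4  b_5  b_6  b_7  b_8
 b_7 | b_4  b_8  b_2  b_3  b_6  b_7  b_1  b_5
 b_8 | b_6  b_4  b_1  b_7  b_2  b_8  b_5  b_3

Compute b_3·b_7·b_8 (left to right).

b_4

b_3·b_7 = b_2
b_2·b_8 = b_4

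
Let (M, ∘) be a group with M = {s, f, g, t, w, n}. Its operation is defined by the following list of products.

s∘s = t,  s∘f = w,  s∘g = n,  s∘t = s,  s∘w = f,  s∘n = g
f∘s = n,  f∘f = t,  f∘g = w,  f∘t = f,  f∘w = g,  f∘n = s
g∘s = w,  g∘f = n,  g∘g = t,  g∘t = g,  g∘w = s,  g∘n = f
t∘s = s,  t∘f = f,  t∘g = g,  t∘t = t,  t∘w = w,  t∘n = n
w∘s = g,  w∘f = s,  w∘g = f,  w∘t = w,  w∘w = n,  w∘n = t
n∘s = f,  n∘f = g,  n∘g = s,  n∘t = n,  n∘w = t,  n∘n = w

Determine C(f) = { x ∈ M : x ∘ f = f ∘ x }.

Compare row f with column f entry by entry.
w ∘ f = s but f ∘ w = g, so w does not.
Collecting the elements that commute with f: C(f) = {f, t}.

{f, t}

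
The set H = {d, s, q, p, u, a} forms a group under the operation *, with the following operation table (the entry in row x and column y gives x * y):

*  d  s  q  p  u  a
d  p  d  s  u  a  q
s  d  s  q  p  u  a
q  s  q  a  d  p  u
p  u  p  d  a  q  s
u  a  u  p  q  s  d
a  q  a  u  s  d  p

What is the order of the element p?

3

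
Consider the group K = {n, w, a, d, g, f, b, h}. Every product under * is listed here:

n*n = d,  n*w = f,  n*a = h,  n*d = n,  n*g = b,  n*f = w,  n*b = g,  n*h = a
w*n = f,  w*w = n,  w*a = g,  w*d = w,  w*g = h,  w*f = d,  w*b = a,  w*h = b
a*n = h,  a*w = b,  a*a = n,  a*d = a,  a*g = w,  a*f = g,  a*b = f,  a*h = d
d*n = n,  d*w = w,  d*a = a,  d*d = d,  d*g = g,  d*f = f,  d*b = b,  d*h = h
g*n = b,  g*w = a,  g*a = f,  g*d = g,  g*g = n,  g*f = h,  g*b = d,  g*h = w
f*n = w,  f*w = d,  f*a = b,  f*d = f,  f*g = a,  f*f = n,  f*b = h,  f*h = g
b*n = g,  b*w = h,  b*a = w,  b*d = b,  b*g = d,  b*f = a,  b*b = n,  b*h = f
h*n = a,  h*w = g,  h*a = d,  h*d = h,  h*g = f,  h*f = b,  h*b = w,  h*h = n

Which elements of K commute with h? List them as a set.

Compare row h with column h entry by entry.
n*h = a = h*n, so n commutes with h.
f*h = g but h*f = b, so f does not.
Collecting the elements that commute with h: C(h) = {a, d, h, n}.

{a, d, h, n}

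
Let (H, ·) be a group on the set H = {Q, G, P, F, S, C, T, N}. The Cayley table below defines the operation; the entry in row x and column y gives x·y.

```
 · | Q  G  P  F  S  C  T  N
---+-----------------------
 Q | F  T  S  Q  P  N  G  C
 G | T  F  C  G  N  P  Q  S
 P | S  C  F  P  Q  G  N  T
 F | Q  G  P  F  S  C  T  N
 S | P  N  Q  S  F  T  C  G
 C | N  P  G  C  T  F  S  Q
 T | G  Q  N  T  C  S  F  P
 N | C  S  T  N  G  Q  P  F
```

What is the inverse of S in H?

First locate the identity: row F matches the header, so F is the identity.
Scan row S for F: S·S = F. Hence S^(-1) = S.
(Structurally, H here is isomorphic to the elementary abelian group (Z_2)^3.)

S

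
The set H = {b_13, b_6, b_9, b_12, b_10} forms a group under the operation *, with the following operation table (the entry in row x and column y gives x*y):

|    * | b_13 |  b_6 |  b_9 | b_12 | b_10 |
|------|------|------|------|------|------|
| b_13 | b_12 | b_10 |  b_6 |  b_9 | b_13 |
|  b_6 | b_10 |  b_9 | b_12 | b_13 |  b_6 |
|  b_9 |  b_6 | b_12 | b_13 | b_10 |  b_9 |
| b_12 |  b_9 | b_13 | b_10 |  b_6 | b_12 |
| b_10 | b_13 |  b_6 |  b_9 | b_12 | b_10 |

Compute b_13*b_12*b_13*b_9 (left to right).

b_13*b_12 = b_9
b_9*b_13 = b_6
b_6*b_9 = b_12

b_12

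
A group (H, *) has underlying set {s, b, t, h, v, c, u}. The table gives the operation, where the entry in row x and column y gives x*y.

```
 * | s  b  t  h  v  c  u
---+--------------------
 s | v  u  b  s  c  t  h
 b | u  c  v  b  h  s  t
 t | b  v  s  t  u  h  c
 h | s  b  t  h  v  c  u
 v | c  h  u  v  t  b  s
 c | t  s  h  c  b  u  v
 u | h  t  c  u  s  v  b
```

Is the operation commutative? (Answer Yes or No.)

Check whether the table is symmetric across its main diagonal.
Every entry (row x, col y) equals the entry (row y, col x), so H is abelian.

Yes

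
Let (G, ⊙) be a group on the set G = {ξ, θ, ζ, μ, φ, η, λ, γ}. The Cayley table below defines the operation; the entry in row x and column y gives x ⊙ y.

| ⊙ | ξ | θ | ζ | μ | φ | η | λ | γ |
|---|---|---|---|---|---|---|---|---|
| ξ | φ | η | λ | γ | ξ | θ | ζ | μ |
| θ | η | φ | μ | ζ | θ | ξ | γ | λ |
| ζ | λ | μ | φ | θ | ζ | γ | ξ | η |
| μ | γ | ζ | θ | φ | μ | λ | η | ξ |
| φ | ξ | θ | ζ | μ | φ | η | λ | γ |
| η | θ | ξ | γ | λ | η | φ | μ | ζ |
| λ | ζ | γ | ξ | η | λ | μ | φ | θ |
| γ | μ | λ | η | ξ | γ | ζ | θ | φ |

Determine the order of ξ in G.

2

The identity element is φ (its row matches the header).
ξ^1 = ξ
ξ^2 = ξ ⊙ ξ = φ
The first power of ξ equal to the identity is ξ^2, so ord(ξ) = 2.
(Structurally, G here is isomorphic to the elementary abelian group (Z_2)^3.)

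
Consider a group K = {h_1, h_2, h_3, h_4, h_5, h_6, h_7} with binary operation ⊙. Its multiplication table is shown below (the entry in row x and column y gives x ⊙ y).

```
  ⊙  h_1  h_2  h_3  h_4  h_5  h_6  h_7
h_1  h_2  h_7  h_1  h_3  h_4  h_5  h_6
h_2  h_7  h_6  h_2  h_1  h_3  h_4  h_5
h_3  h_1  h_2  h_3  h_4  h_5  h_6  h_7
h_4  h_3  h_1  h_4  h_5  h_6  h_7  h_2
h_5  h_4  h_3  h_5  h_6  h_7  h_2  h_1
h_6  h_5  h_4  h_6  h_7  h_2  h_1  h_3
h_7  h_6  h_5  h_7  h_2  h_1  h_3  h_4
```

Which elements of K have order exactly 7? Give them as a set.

{h_1, h_2, h_4, h_5, h_6, h_7}

Identity is h_3. Compute the order of each non-identity element by repeated multiplication:
  h_1: h_1 → h_2 → h_7 → h_6 → h_5 → h_4 → h_3  (order 7)
  h_2: h_2 → h_6 → h_4 → h_1 → h_7 → h_5 → h_3  (order 7)
  h_4: h_4 → h_5 → h_6 → h_7 → h_2 → h_1 → h_3  (order 7)
  h_5: h_5 → h_7 → h_1 → h_4 → h_6 → h_2 → h_3  (order 7)
  h_6: h_6 → h_1 → h_5 → h_2 → h_4 → h_7 → h_3  (order 7)
  h_7: h_7 → h_4 → h_2 → h_5 → h_1 → h_6 → h_3  (order 7)
Elements of order 7: {h_1, h_2, h_4, h_5, h_6, h_7}.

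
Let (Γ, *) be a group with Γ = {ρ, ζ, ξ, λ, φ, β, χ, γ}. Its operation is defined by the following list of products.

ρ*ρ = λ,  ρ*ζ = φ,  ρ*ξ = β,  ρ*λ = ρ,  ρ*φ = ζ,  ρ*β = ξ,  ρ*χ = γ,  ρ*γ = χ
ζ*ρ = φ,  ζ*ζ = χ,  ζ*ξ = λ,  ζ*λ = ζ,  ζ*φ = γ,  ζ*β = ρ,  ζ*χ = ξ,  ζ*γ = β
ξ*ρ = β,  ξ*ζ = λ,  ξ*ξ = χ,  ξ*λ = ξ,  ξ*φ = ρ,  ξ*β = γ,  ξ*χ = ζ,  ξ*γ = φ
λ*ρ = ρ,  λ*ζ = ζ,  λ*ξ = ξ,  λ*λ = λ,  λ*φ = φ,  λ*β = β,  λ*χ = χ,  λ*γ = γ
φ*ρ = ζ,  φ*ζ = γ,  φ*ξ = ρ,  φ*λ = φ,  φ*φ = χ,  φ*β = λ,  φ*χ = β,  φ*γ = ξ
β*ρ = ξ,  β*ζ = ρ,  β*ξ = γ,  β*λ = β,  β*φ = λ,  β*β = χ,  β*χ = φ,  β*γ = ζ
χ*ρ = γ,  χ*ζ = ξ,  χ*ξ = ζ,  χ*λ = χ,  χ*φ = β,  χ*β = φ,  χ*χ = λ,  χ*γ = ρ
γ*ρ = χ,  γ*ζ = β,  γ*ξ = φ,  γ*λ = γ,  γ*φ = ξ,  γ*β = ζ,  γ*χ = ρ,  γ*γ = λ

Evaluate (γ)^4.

λ

γ^1 = γ
γ^2 = γ * γ = λ
γ^3 = λ * γ = γ
γ^4 = γ * γ = λ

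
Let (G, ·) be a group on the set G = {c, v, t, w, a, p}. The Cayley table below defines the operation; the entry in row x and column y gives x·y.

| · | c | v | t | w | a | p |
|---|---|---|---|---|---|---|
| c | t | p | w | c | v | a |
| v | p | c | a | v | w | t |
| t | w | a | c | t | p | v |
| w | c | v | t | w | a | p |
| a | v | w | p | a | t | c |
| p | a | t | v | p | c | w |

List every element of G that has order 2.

{p}

Identity is w. Compute the order of each non-identity element by repeated multiplication:
  c: c → t → w  (order 3)
  v: v → c → p → t → a → w  (order 6)
  t: t → c → w  (order 3)
  a: a → t → p → c → v → w  (order 6)
  p: p → w  (order 2)
Elements of order 2: {p}.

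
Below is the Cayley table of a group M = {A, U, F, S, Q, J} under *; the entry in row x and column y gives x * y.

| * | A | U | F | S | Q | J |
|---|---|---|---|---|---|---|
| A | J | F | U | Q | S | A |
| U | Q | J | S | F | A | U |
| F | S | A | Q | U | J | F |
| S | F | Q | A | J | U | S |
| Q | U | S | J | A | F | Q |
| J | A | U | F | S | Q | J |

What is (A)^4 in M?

J

A^1 = A
A^2 = A * A = J
A^3 = J * A = A
A^4 = A * A = J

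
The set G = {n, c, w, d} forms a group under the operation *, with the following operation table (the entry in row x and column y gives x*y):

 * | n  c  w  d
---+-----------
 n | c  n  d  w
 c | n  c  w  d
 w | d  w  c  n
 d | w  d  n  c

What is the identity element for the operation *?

The identity e satisfies e*x = x for all x, so its row in the table reproduces the column headers.
Row c reads: n, c, w, d — exactly the header order. So c is the identity.

c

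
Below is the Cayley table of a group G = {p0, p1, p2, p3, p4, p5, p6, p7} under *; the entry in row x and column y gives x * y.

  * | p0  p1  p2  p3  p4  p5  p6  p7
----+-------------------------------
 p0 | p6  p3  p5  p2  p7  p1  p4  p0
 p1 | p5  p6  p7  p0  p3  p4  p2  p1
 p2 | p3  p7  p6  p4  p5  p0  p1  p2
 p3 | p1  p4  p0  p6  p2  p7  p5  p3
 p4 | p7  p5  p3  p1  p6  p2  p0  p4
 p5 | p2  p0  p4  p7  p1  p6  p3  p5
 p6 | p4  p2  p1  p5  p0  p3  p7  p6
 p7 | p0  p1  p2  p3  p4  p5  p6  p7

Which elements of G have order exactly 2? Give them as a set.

{p6}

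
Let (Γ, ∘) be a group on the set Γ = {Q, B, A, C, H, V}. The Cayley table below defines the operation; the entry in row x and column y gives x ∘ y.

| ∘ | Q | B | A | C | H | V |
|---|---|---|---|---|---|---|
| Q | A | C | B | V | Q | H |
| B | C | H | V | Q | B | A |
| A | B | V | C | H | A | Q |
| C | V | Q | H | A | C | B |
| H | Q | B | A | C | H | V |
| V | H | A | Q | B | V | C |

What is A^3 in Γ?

A^1 = A
A^2 = A ∘ A = C
A^3 = C ∘ A = H

H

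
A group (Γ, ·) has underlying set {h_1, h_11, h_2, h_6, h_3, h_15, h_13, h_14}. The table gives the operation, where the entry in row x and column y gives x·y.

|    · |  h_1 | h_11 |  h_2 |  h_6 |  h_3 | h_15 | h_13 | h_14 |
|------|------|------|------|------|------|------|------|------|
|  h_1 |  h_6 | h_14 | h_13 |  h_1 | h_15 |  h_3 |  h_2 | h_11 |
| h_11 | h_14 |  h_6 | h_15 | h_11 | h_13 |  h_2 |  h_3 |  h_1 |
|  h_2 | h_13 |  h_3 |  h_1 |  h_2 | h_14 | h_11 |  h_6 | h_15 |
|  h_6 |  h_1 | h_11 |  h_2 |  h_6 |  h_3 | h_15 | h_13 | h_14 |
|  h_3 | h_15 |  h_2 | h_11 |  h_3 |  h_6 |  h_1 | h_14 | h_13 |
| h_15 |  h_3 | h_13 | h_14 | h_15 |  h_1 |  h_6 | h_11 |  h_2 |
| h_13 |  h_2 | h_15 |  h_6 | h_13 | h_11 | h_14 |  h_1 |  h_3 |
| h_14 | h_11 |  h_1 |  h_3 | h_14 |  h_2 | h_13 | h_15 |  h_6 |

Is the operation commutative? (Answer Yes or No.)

No

h_2·h_11 = h_3 but h_11·h_2 = h_15.
Since h_2 and h_11 do not commute, Γ is not abelian.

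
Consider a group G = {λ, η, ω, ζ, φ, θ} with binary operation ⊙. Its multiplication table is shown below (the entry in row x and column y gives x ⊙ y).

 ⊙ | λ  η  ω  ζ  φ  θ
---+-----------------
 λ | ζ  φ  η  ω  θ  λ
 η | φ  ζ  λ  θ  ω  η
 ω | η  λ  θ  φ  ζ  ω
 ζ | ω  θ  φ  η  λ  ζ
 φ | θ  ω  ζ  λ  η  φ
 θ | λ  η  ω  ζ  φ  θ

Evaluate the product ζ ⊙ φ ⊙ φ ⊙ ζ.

ζ ⊙ φ = λ
λ ⊙ φ = θ
θ ⊙ ζ = ζ

ζ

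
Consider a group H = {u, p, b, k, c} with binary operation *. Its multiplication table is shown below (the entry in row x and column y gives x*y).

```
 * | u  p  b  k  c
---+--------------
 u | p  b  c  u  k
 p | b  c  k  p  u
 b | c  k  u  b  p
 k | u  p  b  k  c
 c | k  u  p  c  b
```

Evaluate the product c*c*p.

c*c = b
b*p = k

k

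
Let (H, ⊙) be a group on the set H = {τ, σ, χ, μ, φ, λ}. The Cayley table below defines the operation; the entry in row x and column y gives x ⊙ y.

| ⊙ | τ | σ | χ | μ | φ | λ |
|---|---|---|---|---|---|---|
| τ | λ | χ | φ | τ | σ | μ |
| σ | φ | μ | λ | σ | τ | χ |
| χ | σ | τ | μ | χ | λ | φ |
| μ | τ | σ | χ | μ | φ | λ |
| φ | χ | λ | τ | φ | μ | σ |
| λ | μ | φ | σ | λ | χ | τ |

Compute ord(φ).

The identity element is μ (its row matches the header).
φ^1 = φ
φ^2 = φ ⊙ φ = μ
The first power of φ equal to the identity is φ^2, so ord(φ) = 2.

2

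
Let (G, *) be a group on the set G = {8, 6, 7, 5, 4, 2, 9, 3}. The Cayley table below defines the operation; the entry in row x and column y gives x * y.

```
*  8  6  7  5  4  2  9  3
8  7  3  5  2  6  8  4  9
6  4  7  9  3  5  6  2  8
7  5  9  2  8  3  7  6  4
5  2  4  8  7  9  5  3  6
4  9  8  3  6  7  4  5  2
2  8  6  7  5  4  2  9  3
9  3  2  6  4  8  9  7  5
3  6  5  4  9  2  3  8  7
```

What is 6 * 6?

7

Read row 6, column 6: 6 * 6 = 7.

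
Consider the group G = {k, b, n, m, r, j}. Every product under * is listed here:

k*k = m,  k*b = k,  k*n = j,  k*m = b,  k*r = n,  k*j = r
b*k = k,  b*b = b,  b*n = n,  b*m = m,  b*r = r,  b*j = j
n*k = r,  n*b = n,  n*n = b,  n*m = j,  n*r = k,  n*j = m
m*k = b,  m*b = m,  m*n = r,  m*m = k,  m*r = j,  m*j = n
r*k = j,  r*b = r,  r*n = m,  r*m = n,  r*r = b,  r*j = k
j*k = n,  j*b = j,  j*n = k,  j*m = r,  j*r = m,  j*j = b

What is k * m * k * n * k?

k * m = b
b * k = k
k * n = j
j * k = n
(Structurally, G here is isomorphic to the symmetric group S_3.)

n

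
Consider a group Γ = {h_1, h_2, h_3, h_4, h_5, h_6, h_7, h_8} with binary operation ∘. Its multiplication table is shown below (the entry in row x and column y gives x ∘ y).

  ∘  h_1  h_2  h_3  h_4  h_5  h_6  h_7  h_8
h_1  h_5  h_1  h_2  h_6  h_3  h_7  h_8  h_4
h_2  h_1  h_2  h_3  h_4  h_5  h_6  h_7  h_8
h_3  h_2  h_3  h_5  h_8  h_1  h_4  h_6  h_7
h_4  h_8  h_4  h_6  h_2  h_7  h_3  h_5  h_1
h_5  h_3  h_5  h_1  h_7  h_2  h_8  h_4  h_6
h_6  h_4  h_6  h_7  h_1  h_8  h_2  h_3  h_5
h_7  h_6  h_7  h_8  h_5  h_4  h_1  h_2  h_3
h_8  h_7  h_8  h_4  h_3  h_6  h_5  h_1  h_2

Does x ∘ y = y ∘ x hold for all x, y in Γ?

h_1 ∘ h_8 = h_4 but h_8 ∘ h_1 = h_7.
Since h_1 and h_8 do not commute, Γ is not abelian.

No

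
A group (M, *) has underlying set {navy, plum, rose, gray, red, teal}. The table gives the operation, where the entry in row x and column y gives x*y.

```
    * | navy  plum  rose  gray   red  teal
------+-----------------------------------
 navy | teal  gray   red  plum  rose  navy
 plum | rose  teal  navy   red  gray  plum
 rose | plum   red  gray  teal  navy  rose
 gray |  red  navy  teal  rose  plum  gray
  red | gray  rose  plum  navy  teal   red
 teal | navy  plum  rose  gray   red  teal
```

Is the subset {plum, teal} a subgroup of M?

{plum, teal} contains the identity teal.
Checking products: every product of two elements of {plum, teal} (read from the table) lies in {plum, teal}, so the set is closed.
In a finite group, a nonempty closed subset is a subgroup. So {plum, teal} ≤ M.

Yes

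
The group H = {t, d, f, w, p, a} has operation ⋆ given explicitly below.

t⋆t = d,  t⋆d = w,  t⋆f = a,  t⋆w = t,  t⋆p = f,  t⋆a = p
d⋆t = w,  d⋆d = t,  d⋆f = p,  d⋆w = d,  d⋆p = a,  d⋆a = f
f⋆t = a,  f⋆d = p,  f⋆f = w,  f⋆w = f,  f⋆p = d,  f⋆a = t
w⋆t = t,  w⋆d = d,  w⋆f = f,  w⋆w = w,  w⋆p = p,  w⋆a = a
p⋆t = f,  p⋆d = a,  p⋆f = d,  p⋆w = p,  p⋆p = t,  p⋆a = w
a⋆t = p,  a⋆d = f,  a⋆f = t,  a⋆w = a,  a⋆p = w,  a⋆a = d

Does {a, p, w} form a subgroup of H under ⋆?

No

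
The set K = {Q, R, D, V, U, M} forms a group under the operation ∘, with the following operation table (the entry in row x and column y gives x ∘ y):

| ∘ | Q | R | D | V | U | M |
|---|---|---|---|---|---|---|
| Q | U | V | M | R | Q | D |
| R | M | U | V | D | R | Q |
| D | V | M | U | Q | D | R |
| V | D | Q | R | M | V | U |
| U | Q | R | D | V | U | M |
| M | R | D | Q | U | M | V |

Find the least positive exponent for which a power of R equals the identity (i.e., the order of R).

2

The identity element is U (its row matches the header).
R^1 = R
R^2 = R ∘ R = U
The first power of R equal to the identity is R^2, so ord(R) = 2.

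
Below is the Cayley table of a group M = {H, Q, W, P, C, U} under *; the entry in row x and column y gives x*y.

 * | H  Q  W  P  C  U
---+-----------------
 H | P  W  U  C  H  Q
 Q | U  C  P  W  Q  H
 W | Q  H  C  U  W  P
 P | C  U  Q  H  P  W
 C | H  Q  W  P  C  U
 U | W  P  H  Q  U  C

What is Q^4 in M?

C

Q^1 = Q
Q^2 = Q*Q = C
Q^3 = C*Q = Q
Q^4 = Q*Q = C
(Structurally, M here is isomorphic to the symmetric group S_3.)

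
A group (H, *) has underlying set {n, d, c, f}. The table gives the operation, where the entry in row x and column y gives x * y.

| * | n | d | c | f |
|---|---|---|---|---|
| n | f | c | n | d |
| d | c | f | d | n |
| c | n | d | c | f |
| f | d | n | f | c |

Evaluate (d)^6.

d^1 = d
d^2 = d * d = f
d^3 = f * d = n
d^4 = n * d = c
d^5 = c * d = d
d^6 = d * d = f

f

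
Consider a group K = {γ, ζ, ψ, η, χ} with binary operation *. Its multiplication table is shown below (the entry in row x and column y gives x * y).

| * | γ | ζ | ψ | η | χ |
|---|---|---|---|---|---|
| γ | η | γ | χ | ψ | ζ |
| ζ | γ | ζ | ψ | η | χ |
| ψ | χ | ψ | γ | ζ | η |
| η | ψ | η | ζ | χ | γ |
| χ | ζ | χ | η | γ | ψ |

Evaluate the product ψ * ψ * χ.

ζ

ψ * ψ = γ
γ * χ = ζ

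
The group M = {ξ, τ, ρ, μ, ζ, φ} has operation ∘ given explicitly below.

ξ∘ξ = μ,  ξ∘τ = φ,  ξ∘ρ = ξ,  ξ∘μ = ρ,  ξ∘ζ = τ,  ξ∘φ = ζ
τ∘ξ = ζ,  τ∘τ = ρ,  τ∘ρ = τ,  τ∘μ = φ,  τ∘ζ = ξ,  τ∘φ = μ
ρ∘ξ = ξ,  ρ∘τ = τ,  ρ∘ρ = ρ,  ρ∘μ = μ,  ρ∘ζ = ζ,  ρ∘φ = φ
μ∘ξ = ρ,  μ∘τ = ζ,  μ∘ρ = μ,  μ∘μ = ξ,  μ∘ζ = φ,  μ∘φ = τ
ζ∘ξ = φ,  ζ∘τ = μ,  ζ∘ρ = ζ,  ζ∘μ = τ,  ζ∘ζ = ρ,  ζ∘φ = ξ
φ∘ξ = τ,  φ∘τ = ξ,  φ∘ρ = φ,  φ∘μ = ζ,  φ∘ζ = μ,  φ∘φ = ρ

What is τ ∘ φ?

Read row τ, column φ: τ ∘ φ = μ.
(Structurally, M here is isomorphic to the symmetric group S_3.)

μ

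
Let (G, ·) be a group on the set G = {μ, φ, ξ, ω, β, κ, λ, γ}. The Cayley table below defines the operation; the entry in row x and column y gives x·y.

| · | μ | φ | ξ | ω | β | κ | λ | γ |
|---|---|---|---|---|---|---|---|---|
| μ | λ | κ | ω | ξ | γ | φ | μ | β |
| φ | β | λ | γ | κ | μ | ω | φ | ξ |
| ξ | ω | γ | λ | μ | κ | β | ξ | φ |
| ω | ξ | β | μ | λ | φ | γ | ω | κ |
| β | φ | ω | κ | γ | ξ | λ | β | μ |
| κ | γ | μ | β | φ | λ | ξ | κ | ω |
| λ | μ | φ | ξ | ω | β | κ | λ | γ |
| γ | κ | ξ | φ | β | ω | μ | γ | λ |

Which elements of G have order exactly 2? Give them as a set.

{γ, μ, ξ, φ, ω}

Identity is λ. Compute the order of each non-identity element by repeated multiplication:
  μ: μ → λ  (order 2)
  φ: φ → λ  (order 2)
  ξ: ξ → λ  (order 2)
  ω: ω → λ  (order 2)
  β: β → ξ → κ → λ  (order 4)
  κ: κ → ξ → β → λ  (order 4)
  γ: γ → λ  (order 2)
Elements of order 2: {γ, μ, ξ, φ, ω}.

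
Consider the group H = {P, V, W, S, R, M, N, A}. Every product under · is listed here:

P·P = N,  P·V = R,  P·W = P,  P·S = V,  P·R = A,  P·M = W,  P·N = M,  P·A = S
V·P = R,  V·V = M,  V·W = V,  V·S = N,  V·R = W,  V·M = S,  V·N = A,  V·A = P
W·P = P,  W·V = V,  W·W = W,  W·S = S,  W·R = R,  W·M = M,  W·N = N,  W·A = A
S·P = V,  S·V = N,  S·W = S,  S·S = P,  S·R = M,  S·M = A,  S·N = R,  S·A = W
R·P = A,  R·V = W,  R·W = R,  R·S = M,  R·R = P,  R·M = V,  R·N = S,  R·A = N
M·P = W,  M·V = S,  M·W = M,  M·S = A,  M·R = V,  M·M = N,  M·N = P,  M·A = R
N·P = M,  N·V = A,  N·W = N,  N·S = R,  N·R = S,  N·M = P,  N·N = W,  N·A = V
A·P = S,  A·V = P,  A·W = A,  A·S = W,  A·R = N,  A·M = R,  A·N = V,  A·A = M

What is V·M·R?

M

V·M = S
S·R = M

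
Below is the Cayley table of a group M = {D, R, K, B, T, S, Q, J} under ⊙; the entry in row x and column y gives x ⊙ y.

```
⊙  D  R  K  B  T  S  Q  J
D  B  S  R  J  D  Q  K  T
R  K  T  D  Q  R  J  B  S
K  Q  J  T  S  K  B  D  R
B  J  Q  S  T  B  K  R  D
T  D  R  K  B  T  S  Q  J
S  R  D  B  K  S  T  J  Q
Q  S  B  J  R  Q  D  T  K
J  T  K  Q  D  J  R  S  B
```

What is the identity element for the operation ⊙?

T

The identity e satisfies e ⊙ x = x for all x, so its row in the table reproduces the column headers.
Row T reads: D, R, K, B, T, S, Q, J — exactly the header order. So T is the identity.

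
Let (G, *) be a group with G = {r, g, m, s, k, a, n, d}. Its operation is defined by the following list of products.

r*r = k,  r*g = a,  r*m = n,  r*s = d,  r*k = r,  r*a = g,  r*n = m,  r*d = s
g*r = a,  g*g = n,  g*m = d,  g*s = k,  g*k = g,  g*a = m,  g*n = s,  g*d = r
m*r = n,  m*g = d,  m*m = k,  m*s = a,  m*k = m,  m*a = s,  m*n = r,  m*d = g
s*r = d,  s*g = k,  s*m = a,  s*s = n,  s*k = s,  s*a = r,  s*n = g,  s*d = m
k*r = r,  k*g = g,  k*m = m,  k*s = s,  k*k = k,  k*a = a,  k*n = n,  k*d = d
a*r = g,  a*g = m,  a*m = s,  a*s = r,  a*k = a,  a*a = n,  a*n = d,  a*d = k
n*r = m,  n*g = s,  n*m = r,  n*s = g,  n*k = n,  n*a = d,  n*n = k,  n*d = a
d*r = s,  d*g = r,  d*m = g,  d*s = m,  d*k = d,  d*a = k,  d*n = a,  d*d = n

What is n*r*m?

k

n*r = m
m*m = k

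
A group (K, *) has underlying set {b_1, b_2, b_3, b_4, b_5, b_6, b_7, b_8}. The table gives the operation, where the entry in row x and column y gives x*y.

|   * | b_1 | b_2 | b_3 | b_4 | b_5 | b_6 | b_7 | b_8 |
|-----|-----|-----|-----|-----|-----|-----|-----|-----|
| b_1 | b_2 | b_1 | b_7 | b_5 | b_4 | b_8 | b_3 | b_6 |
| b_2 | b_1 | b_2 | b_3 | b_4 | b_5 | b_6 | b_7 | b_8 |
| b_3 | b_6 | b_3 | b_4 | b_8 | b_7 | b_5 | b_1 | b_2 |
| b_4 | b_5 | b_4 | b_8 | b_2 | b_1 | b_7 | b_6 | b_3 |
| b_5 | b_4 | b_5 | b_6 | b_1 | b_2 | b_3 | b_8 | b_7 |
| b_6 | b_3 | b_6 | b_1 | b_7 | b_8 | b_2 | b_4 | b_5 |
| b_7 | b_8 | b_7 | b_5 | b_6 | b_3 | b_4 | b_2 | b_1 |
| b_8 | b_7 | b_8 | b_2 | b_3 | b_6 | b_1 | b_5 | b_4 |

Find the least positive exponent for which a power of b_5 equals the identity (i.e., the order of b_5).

The identity element is b_2 (its row matches the header).
b_5^1 = b_5
b_5^2 = b_5*b_5 = b_2
The first power of b_5 equal to the identity is b_5^2, so ord(b_5) = 2.

2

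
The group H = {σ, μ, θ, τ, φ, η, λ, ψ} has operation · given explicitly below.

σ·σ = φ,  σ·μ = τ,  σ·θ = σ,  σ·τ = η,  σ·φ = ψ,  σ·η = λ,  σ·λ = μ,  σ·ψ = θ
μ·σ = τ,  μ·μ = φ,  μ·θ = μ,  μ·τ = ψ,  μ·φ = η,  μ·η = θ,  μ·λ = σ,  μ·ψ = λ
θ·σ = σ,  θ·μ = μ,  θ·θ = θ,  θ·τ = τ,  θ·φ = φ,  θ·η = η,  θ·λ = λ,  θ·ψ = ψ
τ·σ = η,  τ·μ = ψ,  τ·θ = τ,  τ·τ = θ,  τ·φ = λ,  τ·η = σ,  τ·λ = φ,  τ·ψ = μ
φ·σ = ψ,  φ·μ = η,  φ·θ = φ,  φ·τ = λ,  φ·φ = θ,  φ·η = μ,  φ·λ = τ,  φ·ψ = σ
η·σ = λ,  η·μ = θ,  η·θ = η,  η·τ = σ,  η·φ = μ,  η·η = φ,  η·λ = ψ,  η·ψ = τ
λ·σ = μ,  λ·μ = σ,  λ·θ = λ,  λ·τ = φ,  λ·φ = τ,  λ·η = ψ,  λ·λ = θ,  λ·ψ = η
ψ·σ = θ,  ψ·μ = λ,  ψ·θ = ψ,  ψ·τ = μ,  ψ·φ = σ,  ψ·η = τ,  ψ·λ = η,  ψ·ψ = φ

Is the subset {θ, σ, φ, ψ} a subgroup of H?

{θ, σ, φ, ψ} contains the identity θ.
Checking products: every product of two elements of {θ, σ, φ, ψ} (read from the table) lies in {θ, σ, φ, ψ}, so the set is closed.
In a finite group, a nonempty closed subset is a subgroup. So {θ, σ, φ, ψ} ≤ H.

Yes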